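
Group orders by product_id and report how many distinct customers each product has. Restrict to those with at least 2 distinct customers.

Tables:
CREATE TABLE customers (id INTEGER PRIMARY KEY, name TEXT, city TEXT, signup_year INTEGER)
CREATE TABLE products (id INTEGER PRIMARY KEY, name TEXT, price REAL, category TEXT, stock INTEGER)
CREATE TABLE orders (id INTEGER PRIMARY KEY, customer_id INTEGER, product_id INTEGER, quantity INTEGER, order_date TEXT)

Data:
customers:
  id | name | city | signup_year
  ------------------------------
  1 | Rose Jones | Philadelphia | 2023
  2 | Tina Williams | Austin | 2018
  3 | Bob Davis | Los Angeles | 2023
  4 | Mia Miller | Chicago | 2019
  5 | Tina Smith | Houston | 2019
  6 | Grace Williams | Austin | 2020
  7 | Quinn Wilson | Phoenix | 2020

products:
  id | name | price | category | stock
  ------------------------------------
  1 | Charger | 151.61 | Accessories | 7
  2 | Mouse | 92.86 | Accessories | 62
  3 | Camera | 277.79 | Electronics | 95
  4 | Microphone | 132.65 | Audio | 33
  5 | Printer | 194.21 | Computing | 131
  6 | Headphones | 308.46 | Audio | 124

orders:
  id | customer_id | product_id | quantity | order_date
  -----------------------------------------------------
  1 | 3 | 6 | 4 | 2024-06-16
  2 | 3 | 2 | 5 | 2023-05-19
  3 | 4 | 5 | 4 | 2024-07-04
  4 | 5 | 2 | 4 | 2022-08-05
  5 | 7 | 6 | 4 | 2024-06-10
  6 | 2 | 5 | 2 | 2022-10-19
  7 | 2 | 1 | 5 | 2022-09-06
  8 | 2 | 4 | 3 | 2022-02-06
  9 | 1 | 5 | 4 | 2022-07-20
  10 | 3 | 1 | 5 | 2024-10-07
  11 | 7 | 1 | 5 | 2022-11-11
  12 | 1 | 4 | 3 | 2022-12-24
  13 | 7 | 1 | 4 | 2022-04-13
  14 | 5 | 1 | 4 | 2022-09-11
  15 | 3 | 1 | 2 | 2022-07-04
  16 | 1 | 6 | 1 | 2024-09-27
SELECT product_id, COUNT(DISTINCT customer_id) AS distinct_customer_count FROM orders GROUP BY product_id HAVING COUNT(DISTINCT customer_id) >= 2

Execution result:
product_id | distinct_customer_count
1 | 4
2 | 2
4 | 2
5 | 3
6 | 3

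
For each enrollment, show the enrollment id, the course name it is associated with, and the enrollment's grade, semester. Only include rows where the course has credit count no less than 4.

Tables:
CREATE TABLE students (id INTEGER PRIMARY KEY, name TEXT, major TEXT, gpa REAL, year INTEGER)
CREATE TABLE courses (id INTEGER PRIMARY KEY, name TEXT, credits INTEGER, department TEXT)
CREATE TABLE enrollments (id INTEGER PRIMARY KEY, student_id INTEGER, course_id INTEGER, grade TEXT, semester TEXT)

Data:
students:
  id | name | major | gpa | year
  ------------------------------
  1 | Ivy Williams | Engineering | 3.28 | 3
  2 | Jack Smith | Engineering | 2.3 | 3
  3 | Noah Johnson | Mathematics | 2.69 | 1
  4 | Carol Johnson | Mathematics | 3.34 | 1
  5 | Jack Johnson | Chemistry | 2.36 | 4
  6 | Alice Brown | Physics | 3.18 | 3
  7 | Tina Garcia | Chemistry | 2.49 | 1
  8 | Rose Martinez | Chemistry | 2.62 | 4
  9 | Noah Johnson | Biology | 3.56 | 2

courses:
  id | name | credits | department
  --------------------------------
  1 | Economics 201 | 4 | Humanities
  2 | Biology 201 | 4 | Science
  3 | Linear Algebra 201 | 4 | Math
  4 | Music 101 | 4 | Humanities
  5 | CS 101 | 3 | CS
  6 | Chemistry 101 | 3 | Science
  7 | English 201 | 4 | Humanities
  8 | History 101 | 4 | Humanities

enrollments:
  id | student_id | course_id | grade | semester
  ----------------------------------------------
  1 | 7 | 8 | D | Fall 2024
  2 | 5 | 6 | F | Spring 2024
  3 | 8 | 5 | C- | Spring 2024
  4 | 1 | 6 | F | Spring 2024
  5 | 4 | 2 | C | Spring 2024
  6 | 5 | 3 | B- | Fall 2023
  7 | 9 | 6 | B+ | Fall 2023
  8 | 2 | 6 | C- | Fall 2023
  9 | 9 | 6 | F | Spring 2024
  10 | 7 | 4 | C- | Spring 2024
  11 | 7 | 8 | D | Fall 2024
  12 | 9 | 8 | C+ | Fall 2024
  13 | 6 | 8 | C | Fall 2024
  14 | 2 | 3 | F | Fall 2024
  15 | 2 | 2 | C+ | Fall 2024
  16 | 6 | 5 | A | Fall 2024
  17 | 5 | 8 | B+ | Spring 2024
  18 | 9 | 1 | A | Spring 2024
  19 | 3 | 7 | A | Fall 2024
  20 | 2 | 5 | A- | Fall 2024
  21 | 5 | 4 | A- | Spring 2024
SELECT c.id, p.name AS course, c.grade, c.semester FROM enrollments c JOIN courses p ON c.course_id = p.id WHERE p.credits >= 4

Execution result:
id | course | grade | semester
1 | History 101 | D | Fall 2024
5 | Biology 201 | C | Spring 2024
6 | Linear Algebra 201 | B- | Fall 2023
10 | Music 101 | C- | Spring 2024
11 | History 101 | D | Fall 2024
12 | History 101 | C+ | Fall 2024
13 | History 101 | C | Fall 2024
14 | Linear Algebra 201 | F | Fall 2024
15 | Biology 201 | C+ | Fall 2024
17 | History 101 | B+ | Spring 2024
18 | Economics 201 | A | Spring 2024
19 | English 201 | A | Fall 2024
21 | Music 101 | A- | Spring 2024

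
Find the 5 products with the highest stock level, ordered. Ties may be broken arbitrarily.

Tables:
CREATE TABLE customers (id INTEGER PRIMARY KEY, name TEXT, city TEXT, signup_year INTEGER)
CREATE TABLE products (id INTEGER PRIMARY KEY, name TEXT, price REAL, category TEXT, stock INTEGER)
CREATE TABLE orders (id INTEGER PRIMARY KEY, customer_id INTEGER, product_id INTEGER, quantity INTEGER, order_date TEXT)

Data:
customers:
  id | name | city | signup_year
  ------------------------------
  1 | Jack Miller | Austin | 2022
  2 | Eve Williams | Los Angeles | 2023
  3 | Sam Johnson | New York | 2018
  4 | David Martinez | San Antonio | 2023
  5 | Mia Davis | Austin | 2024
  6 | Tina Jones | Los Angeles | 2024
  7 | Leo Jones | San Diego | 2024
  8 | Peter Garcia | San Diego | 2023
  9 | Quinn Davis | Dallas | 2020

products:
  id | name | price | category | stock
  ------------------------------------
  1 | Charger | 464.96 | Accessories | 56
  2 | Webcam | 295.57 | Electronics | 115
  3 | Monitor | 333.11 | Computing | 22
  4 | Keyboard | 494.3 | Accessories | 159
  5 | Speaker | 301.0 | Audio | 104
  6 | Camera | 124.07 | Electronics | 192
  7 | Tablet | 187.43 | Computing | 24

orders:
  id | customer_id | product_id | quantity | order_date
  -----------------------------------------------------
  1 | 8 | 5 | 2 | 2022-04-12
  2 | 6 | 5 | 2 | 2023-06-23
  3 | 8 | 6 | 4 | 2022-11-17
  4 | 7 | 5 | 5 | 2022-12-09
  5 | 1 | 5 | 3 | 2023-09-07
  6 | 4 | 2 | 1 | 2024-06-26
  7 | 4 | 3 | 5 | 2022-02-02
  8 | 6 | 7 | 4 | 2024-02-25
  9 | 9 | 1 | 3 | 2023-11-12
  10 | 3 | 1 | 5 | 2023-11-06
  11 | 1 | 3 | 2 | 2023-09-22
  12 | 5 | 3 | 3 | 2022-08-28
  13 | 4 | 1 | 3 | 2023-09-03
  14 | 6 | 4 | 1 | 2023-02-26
SELECT name, stock FROM products ORDER BY stock DESC LIMIT 5

Execution result:
name | stock
Camera | 192
Keyboard | 159
Webcam | 115
Speaker | 104
Charger | 56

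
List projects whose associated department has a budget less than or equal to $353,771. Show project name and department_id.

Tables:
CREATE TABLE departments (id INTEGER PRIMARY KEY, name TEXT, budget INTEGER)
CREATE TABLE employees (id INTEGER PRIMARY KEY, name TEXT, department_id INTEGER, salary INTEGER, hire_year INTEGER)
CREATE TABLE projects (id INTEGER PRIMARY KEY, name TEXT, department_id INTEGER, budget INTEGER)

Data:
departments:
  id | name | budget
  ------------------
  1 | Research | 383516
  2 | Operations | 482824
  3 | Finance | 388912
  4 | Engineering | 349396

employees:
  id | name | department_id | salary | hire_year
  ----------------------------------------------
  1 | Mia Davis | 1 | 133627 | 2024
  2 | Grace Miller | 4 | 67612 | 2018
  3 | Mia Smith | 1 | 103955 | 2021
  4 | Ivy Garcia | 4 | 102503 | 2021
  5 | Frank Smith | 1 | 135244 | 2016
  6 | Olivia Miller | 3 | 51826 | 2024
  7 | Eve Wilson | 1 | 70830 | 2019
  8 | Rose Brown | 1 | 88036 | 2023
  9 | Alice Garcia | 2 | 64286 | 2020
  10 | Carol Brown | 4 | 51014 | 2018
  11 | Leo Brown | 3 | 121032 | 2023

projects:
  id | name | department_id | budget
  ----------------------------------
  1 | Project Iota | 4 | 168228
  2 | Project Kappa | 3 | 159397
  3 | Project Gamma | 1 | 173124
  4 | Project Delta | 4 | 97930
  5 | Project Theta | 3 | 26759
SELECT name, department_id FROM projects WHERE department_id IN (SELECT id FROM departments WHERE budget <= 353771)

Execution result:
name | department_id
Project Iota | 4
Project Delta | 4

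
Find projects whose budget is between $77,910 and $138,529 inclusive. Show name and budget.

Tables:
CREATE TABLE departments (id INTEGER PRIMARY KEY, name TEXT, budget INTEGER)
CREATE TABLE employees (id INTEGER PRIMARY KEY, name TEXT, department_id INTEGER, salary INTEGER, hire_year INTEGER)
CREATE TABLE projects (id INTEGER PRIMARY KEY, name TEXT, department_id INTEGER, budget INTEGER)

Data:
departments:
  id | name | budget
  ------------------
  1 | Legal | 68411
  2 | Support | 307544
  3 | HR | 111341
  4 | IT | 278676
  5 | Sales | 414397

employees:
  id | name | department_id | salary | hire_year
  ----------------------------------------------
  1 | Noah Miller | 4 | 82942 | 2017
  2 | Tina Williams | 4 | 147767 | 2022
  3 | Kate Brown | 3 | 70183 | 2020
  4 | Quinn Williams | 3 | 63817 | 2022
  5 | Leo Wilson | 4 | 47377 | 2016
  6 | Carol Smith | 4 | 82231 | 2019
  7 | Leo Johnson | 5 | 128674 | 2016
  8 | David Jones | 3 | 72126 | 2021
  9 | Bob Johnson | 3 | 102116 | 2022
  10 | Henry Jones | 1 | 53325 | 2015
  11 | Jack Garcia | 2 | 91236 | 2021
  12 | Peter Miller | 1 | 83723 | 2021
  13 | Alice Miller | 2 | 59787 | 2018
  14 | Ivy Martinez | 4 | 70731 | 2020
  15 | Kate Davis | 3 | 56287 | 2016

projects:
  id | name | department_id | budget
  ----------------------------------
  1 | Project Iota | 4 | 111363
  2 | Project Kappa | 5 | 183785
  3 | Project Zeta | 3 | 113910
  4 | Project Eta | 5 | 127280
SELECT name, budget FROM projects WHERE budget BETWEEN 77910 AND 138529

Execution result:
name | budget
Project Iota | 111363
Project Zeta | 113910
Project Eta | 127280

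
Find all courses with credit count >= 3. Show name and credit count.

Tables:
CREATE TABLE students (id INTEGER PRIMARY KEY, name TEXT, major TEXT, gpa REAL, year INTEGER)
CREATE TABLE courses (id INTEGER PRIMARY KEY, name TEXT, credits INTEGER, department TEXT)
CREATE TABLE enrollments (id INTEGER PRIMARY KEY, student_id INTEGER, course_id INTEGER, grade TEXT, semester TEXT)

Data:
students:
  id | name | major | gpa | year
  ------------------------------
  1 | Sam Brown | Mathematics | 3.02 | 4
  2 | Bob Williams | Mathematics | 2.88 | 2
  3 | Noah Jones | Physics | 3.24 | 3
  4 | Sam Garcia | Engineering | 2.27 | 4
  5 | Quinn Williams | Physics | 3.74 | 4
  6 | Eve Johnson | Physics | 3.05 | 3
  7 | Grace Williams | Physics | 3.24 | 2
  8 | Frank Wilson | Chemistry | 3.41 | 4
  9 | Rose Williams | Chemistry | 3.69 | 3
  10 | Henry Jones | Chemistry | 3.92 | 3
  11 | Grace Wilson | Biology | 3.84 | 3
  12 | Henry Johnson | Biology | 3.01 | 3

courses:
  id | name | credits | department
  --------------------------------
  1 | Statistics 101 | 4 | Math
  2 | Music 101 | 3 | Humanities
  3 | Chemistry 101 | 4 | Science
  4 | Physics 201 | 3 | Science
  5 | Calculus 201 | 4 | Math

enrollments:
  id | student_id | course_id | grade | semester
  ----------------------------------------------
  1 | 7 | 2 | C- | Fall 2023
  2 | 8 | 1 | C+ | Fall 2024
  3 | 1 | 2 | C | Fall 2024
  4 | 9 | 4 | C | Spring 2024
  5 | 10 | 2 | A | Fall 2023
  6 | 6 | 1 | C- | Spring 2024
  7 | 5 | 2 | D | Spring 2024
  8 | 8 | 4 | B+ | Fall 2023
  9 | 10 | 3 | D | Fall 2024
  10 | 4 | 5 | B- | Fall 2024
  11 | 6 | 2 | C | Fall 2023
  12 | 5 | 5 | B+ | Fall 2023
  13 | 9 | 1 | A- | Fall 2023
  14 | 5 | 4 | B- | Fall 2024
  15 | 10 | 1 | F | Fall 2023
SELECT name, credits FROM courses WHERE credits >= 3

Execution result:
name | credits
Statistics 101 | 4
Music 101 | 3
Chemistry 101 | 4
Physics 201 | 3
Calculus 201 | 4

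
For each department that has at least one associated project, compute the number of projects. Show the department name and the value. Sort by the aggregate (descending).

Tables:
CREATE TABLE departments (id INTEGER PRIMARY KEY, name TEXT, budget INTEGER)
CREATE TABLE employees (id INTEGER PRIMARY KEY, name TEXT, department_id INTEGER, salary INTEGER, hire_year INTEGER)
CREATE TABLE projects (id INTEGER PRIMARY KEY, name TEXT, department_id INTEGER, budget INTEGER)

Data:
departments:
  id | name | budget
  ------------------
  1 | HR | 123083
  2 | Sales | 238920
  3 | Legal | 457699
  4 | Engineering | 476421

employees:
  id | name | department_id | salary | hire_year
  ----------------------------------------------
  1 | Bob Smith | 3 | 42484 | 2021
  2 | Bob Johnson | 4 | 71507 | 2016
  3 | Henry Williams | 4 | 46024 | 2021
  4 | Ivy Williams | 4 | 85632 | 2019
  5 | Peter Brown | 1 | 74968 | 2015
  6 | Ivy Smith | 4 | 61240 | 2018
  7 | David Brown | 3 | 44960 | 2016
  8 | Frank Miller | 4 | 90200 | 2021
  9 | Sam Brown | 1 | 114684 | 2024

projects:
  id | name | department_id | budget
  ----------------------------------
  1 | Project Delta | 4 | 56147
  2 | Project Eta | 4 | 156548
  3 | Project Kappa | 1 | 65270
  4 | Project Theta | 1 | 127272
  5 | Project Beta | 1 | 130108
SELECT p.name, COUNT(*) AS n FROM projects c JOIN departments p ON c.department_id = p.id GROUP BY p.id, p.name ORDER BY n DESC

Execution result:
name | n
HR | 3
Engineering | 2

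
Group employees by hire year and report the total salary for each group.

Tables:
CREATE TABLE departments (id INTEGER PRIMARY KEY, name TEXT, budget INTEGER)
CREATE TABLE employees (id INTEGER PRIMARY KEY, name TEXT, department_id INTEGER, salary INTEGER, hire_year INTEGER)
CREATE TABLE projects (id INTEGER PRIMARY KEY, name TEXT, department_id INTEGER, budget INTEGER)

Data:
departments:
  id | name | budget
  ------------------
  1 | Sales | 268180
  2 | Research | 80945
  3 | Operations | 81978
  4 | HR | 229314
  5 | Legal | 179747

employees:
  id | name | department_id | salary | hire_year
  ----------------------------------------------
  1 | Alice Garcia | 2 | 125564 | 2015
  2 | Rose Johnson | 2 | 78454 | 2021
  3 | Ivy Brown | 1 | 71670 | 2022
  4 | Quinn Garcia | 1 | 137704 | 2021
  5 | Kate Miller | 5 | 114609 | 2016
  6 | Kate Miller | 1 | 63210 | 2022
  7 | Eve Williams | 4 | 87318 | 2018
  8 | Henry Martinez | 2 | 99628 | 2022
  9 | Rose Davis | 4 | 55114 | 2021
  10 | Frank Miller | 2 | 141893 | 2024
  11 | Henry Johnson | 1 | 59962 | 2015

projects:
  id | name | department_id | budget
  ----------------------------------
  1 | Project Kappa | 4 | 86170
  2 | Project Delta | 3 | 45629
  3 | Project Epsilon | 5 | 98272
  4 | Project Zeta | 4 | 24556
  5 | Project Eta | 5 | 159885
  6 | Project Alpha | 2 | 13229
SELECT hire_year, SUM(salary) AS sum_salary FROM employees GROUP BY hire_year

Execution result:
hire_year | sum_salary
2015 | 185526
2016 | 114609
2018 | 87318
2021 | 271272
2022 | 234508
2024 | 141893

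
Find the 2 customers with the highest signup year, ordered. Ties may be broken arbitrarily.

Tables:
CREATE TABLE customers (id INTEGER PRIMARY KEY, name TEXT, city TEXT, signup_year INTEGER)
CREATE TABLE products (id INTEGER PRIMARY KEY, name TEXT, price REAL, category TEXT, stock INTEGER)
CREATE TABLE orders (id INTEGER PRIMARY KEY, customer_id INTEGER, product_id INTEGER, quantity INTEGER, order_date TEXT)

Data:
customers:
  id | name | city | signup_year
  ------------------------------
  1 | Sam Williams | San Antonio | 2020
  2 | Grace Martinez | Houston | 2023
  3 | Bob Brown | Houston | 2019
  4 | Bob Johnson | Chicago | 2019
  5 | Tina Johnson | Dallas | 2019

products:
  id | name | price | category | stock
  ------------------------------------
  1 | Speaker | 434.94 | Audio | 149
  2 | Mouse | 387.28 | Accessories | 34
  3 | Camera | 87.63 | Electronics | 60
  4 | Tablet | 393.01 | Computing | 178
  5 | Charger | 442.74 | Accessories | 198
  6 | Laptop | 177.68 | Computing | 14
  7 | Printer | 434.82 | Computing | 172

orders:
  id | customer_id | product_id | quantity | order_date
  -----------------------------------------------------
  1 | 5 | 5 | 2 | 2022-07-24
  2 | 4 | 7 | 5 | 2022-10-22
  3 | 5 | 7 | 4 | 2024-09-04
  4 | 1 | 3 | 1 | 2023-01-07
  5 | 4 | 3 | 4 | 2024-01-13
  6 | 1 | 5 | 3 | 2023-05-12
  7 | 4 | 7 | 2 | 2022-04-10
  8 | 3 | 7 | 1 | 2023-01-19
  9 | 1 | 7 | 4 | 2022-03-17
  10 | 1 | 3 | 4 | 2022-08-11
SELECT name, signup_year FROM customers ORDER BY signup_year DESC LIMIT 2

Execution result:
name | signup_year
Grace Martinez | 2023
Sam Williams | 2020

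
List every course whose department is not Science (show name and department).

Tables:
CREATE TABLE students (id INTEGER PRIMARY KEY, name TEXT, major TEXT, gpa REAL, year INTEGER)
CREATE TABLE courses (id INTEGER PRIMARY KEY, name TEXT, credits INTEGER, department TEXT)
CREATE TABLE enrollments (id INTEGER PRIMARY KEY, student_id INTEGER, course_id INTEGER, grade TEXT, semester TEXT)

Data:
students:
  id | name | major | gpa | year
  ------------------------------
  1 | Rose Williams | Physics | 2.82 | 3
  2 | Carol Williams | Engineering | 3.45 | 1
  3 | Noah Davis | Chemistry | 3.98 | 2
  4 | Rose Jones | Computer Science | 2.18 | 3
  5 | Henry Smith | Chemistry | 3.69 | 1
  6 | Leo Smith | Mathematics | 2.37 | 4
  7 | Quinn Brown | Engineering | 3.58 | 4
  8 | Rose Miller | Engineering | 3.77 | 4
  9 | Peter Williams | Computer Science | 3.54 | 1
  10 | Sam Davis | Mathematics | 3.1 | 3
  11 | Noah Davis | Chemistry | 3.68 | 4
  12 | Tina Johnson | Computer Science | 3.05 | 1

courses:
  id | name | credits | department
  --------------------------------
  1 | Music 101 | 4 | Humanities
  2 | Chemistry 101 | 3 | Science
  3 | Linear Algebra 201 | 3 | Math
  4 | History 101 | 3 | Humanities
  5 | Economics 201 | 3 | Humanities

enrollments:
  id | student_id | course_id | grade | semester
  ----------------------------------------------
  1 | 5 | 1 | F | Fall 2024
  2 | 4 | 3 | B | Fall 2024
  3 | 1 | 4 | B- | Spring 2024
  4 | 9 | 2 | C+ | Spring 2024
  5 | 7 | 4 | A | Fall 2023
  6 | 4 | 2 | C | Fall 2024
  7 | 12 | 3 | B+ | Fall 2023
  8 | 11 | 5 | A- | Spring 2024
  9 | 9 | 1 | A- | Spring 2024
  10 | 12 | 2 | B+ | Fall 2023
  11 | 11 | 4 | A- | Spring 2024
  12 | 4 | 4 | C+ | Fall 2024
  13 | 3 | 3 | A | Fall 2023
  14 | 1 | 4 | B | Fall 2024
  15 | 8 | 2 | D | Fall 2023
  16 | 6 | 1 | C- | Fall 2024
SELECT name, department FROM courses WHERE department <> 'Science'

Execution result:
name | department
Music 101 | Humanities
Linear Algebra 201 | Math
History 101 | Humanities
Economics 201 | Humanities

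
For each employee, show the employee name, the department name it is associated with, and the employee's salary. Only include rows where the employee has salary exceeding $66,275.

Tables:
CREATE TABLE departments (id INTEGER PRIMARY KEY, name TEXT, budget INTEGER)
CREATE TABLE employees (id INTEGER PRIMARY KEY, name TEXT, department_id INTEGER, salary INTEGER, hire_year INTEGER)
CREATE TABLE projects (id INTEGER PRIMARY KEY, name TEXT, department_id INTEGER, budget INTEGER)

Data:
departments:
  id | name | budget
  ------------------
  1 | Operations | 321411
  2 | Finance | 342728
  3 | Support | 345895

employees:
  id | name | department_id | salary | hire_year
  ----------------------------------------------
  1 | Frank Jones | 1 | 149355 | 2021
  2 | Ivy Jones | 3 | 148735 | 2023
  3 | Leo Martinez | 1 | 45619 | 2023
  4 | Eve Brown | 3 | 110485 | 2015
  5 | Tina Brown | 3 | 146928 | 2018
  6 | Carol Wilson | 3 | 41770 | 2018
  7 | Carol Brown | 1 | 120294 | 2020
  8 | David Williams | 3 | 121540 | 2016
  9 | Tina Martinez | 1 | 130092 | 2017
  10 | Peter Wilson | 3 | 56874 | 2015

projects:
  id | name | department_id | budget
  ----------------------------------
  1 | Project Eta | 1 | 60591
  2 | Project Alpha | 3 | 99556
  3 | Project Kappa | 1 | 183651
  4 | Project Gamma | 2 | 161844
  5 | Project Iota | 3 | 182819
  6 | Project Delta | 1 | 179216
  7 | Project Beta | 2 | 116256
SELECT c.name, p.name AS department, c.salary FROM employees c JOIN departments p ON c.department_id = p.id WHERE c.salary > 66275

Execution result:
name | department | salary
Frank Jones | Operations | 149355
Ivy Jones | Support | 148735
Eve Brown | Support | 110485
Tina Brown | Support | 146928
Carol Brown | Operations | 120294
David Williams | Support | 121540
Tina Martinez | Operations | 130092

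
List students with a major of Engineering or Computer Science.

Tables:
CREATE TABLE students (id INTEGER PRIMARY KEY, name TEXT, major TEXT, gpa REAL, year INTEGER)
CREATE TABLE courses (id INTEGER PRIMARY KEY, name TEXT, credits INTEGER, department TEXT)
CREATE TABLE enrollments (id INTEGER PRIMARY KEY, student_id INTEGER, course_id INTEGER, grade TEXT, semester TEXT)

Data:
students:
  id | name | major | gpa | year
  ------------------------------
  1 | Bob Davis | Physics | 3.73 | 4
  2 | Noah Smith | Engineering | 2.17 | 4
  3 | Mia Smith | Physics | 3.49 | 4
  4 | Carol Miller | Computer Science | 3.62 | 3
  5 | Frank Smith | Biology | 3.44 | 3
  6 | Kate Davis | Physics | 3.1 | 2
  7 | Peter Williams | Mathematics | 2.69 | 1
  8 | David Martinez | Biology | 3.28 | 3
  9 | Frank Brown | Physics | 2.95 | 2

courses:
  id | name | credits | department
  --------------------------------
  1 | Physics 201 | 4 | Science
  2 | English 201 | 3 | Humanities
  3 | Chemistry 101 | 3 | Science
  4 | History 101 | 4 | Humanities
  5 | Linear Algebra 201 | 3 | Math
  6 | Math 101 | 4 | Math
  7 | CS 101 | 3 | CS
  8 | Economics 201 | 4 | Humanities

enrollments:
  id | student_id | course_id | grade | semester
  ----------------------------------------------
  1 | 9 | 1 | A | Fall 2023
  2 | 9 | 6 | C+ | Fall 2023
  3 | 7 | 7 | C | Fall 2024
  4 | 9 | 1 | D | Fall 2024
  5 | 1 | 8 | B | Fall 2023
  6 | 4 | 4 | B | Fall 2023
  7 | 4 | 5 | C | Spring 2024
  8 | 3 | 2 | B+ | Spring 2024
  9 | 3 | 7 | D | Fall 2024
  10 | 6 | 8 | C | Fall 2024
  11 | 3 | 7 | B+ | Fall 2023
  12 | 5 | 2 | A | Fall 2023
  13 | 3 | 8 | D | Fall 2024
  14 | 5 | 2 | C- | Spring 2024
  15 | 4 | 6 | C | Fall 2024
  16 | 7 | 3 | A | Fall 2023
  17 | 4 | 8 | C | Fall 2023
SELECT name, major FROM students WHERE major IN ('Engineering', 'Computer Science')

Execution result:
name | major
Noah Smith | Engineering
Carol Miller | Computer Science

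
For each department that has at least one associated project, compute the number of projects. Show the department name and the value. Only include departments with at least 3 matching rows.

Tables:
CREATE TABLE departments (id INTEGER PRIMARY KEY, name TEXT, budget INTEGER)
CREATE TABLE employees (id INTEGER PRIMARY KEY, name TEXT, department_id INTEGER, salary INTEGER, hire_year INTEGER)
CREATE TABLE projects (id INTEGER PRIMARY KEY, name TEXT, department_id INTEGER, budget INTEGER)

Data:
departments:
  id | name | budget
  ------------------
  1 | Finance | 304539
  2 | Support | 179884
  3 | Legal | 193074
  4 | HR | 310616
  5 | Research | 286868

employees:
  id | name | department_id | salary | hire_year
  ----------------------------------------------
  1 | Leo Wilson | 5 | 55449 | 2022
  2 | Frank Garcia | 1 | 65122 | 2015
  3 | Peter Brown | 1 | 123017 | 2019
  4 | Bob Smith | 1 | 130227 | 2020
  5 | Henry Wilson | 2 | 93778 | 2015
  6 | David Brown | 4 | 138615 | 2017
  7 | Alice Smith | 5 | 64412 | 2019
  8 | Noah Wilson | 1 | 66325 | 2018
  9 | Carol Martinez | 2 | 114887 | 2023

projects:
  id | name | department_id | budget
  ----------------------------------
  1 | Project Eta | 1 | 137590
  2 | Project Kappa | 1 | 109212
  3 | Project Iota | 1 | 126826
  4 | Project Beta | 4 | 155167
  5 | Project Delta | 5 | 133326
SELECT p.name, COUNT(*) AS n FROM projects c JOIN departments p ON c.department_id = p.id GROUP BY p.id, p.name HAVING COUNT(*) >= 3

Execution result:
name | n
Finance | 3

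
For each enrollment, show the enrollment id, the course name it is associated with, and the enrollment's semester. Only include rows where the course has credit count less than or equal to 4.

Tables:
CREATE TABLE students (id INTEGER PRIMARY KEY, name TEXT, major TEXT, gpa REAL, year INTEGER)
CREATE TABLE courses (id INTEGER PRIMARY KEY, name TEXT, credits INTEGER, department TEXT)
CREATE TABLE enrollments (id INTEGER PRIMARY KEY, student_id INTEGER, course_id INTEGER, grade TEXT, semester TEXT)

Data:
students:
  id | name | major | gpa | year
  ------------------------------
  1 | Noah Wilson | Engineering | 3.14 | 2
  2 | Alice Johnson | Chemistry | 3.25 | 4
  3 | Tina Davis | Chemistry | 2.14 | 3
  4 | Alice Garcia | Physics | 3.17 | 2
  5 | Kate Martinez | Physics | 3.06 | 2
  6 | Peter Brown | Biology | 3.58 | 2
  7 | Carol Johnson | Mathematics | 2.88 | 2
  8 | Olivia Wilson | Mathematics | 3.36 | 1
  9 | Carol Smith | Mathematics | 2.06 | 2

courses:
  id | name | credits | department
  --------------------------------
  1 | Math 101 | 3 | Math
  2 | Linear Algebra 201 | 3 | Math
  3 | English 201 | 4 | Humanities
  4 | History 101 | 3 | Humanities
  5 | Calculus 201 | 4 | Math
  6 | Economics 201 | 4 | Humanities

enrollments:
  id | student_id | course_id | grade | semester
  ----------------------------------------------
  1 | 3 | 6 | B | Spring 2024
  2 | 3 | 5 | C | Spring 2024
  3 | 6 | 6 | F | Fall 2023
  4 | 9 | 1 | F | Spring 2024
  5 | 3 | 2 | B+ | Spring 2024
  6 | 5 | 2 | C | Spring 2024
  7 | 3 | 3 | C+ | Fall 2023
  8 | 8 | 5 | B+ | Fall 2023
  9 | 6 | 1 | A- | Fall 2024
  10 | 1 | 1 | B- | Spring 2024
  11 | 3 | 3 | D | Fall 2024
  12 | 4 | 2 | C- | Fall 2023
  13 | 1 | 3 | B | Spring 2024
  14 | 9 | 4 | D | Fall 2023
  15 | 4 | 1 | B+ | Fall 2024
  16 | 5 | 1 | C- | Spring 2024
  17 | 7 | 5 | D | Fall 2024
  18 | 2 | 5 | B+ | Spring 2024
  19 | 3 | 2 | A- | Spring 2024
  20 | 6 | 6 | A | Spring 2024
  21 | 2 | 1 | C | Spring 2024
SELECT c.id, p.name AS course, c.semester FROM enrollments c JOIN courses p ON c.course_id = p.id WHERE p.credits <= 4

Execution result:
id | course | semester
1 | Economics 201 | Spring 2024
2 | Calculus 201 | Spring 2024
3 | Economics 201 | Fall 2023
4 | Math 101 | Spring 2024
5 | Linear Algebra 201 | Spring 2024
6 | Linear Algebra 201 | Spring 2024
7 | English 201 | Fall 2023
8 | Calculus 201 | Fall 2023
9 | Math 101 | Fall 2024
10 | Math 101 | Spring 2024
11 | English 201 | Fall 2024
12 | Linear Algebra 201 | Fall 2023
13 | English 201 | Spring 2024
14 | History 101 | Fall 2023
15 | Math 101 | Fall 2024
16 | Math 101 | Spring 2024
17 | Calculus 201 | Fall 2024
18 | Calculus 201 | Spring 2024
19 | Linear Algebra 201 | Spring 2024
20 | Economics 201 | Spring 2024
21 | Math 101 | Spring 2024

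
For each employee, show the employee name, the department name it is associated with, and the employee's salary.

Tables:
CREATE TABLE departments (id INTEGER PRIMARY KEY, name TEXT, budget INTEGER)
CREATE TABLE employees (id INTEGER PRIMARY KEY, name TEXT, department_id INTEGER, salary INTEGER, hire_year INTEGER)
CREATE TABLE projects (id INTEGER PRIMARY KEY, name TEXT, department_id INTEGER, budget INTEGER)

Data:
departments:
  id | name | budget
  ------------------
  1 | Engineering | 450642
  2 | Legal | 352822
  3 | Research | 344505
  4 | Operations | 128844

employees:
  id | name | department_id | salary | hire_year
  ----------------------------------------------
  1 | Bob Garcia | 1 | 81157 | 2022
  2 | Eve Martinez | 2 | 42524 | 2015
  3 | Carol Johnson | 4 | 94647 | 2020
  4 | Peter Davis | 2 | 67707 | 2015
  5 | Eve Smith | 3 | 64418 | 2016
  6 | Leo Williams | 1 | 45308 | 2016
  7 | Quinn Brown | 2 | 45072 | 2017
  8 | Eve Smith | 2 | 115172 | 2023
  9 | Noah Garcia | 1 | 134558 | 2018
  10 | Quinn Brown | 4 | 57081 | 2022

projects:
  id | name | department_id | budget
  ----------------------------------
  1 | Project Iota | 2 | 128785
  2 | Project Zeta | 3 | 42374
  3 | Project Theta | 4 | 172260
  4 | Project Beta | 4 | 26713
SELECT c.name, p.name AS department, c.salary FROM employees c JOIN departments p ON c.department_id = p.id

Execution result:
name | department | salary
Bob Garcia | Engineering | 81157
Eve Martinez | Legal | 42524
Carol Johnson | Operations | 94647
Peter Davis | Legal | 67707
Eve Smith | Research | 64418
Leo Williams | Engineering | 45308
Quinn Brown | Legal | 45072
Eve Smith | Legal | 115172
Noah Garcia | Engineering | 134558
Quinn Brown | Operations | 57081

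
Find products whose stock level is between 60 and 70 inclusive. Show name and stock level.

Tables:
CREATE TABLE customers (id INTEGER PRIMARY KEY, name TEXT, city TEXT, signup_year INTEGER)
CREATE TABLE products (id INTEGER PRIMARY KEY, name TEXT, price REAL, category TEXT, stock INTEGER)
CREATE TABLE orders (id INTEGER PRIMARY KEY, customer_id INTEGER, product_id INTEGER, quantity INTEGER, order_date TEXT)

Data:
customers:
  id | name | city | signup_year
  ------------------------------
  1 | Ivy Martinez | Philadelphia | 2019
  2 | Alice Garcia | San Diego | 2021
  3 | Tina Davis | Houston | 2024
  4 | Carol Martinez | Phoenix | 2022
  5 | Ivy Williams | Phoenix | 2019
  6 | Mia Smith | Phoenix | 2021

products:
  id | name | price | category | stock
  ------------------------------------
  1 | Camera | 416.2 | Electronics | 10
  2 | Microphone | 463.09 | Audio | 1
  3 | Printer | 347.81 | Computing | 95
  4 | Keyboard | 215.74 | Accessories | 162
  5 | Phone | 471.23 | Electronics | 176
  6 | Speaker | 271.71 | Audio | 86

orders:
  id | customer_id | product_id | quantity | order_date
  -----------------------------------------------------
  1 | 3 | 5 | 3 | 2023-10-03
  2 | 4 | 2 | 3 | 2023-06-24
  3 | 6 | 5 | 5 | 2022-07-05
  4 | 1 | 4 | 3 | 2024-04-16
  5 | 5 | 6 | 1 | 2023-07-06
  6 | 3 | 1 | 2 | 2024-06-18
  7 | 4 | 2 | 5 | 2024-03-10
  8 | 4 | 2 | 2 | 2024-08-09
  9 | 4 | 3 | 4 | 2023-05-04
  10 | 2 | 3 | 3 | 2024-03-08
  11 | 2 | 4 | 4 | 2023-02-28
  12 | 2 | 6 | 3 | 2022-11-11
SELECT name, stock FROM products WHERE stock BETWEEN 60 AND 70

Execution result:
(no rows)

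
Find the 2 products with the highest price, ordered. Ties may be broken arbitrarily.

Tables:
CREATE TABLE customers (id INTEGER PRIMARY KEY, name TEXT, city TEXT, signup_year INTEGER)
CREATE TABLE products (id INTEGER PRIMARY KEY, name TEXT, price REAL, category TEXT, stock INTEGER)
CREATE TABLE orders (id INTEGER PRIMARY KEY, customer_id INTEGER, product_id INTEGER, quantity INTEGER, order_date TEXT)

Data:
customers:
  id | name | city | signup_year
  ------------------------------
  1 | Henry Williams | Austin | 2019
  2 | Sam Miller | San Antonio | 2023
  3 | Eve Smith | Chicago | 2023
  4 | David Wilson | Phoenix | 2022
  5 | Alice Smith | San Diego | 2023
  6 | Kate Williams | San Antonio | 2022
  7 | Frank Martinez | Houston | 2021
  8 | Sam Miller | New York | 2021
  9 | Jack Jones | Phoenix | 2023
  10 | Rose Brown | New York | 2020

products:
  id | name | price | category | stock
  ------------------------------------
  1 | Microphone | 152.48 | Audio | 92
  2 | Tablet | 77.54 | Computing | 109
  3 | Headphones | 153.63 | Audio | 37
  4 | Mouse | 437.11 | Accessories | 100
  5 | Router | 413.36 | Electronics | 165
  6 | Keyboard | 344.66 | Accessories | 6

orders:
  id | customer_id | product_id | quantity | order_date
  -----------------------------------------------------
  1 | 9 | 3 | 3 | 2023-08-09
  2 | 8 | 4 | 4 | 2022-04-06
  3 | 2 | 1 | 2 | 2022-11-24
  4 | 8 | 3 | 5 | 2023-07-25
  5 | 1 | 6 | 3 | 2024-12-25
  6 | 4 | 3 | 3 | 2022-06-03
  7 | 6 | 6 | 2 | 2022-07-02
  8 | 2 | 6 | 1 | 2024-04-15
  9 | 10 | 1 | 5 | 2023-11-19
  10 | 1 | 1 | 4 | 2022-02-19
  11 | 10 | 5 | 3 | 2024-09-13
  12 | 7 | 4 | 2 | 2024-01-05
SELECT name, price FROM products ORDER BY price DESC LIMIT 2

Execution result:
name | price
Mouse | 437.11
Router | 413.36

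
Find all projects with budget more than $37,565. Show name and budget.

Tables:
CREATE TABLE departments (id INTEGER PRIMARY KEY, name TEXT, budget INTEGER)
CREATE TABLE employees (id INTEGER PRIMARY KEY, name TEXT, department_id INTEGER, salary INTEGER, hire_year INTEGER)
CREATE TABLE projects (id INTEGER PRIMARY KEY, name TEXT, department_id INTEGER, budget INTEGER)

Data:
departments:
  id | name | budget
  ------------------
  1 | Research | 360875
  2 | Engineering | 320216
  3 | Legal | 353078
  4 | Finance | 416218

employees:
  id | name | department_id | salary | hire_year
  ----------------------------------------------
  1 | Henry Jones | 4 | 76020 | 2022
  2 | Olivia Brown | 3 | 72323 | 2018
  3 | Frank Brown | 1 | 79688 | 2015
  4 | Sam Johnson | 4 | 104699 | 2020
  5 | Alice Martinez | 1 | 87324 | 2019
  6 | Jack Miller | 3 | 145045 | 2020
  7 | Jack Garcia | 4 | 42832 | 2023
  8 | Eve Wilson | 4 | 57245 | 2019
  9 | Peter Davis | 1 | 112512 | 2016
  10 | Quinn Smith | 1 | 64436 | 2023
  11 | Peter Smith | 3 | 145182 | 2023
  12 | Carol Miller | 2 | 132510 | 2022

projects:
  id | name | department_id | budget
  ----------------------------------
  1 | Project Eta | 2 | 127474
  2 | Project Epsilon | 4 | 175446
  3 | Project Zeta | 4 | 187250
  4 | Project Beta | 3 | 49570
SELECT name, budget FROM projects WHERE budget > 37565

Execution result:
name | budget
Project Eta | 127474
Project Epsilon | 175446
Project Zeta | 187250
Project Beta | 49570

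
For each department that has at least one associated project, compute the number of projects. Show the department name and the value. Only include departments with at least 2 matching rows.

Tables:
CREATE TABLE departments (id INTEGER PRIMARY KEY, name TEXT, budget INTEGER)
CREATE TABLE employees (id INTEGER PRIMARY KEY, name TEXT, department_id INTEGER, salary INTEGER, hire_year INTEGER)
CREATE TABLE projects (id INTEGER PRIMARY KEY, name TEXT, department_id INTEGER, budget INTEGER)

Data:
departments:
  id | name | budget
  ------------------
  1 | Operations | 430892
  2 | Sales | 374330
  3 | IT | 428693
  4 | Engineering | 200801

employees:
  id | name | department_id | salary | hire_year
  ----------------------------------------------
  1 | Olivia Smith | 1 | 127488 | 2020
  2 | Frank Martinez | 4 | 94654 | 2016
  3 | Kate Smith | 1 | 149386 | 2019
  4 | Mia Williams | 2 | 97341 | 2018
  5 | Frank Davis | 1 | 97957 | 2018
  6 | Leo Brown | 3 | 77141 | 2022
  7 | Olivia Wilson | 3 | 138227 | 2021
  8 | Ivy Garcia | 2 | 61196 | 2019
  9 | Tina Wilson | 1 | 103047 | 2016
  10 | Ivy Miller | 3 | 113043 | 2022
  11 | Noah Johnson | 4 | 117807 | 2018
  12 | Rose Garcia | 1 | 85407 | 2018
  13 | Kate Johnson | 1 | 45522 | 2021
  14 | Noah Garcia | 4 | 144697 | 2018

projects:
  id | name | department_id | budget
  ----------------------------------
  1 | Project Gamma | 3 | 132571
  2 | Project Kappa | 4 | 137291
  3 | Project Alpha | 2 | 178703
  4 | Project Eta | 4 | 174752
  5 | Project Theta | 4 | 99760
SELECT p.name, COUNT(*) AS n FROM projects c JOIN departments p ON c.department_id = p.id GROUP BY p.id, p.name HAVING COUNT(*) >= 2

Execution result:
name | n
Engineering | 3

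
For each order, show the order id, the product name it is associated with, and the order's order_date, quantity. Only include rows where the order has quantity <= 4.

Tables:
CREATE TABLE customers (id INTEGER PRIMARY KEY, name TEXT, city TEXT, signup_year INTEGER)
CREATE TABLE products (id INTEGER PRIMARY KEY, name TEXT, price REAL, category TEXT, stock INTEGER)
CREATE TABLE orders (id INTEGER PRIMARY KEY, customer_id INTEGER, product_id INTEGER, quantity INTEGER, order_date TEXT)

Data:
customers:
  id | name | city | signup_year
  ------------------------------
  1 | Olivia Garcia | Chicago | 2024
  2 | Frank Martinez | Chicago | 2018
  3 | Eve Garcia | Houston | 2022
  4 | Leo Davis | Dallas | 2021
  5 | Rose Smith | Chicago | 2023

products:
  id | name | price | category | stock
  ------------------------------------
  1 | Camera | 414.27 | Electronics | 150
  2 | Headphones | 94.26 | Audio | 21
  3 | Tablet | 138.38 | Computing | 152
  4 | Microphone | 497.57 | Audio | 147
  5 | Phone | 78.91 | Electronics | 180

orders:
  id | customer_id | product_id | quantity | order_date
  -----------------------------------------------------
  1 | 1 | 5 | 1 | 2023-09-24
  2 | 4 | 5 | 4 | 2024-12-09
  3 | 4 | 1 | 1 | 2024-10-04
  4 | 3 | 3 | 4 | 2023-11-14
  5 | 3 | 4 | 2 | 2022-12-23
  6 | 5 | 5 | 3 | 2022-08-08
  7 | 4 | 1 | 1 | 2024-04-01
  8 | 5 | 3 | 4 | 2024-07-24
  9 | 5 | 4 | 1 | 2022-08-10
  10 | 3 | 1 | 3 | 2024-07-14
SELECT c.id, p.name AS product, c.order_date, c.quantity FROM orders c JOIN products p ON c.product_id = p.id WHERE c.quantity <= 4

Execution result:
id | product | order_date | quantity
1 | Phone | 2023-09-24 | 1
2 | Phone | 2024-12-09 | 4
3 | Camera | 2024-10-04 | 1
4 | Tablet | 2023-11-14 | 4
5 | Microphone | 2022-12-23 | 2
6 | Phone | 2022-08-08 | 3
7 | Camera | 2024-04-01 | 1
8 | Tablet | 2024-07-24 | 4
9 | Microphone | 2022-08-10 | 1
10 | Camera | 2024-07-14 | 3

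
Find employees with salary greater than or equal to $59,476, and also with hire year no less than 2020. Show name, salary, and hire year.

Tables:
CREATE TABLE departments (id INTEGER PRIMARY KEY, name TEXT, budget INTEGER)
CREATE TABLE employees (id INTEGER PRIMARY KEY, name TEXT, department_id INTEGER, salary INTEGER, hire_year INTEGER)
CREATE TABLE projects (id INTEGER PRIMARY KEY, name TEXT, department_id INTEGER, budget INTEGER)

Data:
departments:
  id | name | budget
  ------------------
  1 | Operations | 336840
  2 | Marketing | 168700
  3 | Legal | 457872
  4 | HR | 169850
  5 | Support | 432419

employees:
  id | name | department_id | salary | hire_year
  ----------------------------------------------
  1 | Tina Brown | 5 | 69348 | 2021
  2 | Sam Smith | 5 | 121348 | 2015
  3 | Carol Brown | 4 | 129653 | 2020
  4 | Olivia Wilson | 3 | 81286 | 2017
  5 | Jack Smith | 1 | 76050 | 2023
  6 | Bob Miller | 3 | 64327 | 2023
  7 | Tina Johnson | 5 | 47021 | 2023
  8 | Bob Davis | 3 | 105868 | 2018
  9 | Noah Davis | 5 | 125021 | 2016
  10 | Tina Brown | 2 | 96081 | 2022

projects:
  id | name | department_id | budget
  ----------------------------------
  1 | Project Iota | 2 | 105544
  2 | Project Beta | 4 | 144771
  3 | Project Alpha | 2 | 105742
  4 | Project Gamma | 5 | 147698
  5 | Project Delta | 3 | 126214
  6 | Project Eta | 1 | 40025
SELECT name, salary, hire_year FROM employees WHERE salary >= 59476 AND hire_year >= 2020

Execution result:
name | salary | hire_year
Tina Brown | 69348 | 2021
Carol Brown | 129653 | 2020
Jack Smith | 76050 | 2023
Bob Miller | 64327 | 2023
Tina Brown | 96081 | 2022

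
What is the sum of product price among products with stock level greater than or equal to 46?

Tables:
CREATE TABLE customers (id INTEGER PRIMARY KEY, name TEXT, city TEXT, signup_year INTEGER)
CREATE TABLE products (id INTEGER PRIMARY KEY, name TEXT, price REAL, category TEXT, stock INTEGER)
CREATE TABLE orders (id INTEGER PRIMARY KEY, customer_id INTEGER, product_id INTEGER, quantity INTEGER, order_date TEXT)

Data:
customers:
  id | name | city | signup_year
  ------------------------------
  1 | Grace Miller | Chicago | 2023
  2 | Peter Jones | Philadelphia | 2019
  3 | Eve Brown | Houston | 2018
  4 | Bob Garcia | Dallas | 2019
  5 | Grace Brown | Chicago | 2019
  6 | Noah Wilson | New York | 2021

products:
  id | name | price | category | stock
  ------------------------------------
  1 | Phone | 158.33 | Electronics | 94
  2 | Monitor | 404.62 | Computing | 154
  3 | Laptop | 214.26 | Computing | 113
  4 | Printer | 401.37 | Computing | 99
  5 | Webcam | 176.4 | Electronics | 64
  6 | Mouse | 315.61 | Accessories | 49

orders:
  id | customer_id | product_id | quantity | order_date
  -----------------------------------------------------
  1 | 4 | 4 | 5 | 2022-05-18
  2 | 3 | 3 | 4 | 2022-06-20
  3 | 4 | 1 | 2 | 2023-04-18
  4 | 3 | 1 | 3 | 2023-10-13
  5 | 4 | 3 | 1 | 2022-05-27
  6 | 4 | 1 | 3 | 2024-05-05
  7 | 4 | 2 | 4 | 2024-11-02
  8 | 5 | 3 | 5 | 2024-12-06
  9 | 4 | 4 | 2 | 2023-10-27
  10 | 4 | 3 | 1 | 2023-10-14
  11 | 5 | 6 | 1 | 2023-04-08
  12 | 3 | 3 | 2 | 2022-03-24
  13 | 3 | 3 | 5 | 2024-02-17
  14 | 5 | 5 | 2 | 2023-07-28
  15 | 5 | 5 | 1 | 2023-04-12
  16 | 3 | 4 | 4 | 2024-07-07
SELECT SUM(price) FROM products WHERE stock >= 46

Execution result:
1670.59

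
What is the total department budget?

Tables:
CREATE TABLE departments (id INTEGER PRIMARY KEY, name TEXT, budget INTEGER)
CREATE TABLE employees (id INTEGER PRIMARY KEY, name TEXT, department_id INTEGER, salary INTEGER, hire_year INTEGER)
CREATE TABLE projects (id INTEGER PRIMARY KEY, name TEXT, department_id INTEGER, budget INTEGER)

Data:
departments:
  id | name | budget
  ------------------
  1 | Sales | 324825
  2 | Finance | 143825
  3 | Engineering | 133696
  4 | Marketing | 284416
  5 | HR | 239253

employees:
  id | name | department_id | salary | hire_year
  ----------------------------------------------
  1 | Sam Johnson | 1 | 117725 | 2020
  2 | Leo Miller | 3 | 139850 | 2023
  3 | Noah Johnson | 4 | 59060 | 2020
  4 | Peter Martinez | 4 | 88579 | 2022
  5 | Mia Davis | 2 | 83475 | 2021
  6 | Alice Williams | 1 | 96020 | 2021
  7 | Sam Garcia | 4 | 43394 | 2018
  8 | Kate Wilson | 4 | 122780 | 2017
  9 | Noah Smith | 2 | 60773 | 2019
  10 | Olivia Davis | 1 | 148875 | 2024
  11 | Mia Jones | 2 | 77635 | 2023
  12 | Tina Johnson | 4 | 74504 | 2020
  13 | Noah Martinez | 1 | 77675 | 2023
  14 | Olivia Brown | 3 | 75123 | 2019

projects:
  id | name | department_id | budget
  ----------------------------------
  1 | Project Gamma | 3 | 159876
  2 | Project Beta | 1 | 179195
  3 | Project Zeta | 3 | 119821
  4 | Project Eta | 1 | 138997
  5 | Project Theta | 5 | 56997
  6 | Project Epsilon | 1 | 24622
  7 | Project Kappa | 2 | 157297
SELECT SUM(budget) FROM departments

Execution result:
1126015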